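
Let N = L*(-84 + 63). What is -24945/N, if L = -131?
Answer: -8315/917 ≈ -9.0676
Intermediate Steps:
N = 2751 (N = -131*(-84 + 63) = -131*(-21) = 2751)
-24945/N = -24945/2751 = -24945*1/2751 = -8315/917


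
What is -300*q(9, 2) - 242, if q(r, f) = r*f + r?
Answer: -8342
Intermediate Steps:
q(r, f) = r + f*r (q(r, f) = f*r + r = r + f*r)
-300*q(9, 2) - 242 = -2700*(1 + 2) - 242 = -2700*3 - 242 = -300*27 - 242 = -8100 - 242 = -8342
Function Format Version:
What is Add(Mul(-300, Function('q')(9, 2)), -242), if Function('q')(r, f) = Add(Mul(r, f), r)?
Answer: -8342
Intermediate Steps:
Function('q')(r, f) = Add(r, Mul(f, r)) (Function('q')(r, f) = Add(Mul(f, r), r) = Add(r, Mul(f, r)))
Add(Mul(-300, Function('q')(9, 2)), -242) = Add(Mul(-300, Mul(9, Add(1, 2))), -242) = Add(Mul(-300, Mul(9, 3)), -242) = Add(Mul(-300, 27), -242) = Add(-8100, -242) = -8342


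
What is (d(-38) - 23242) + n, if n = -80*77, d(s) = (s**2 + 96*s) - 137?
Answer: -31743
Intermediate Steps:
d(s) = -137 + s**2 + 96*s
n = -6160
(d(-38) - 23242) + n = ((-137 + (-38)**2 + 96*(-38)) - 23242) - 6160 = ((-137 + 1444 - 3648) - 23242) - 6160 = (-2341 - 23242) - 6160 = -25583 - 6160 = -31743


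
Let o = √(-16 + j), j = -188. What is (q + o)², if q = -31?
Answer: 757 - 124*I*√51 ≈ 757.0 - 885.54*I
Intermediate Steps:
o = 2*I*√51 (o = √(-16 - 188) = √(-204) = 2*I*√51 ≈ 14.283*I)
(q + o)² = (-31 + 2*I*√51)²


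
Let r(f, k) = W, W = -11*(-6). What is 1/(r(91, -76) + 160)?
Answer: 1/226 ≈ 0.0044248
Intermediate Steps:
W = 66
r(f, k) = 66
1/(r(91, -76) + 160) = 1/(66 + 160) = 1/226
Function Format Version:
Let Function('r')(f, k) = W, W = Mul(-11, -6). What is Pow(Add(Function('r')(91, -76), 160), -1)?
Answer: Rational(1, 226) ≈ 0.0044248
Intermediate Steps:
W = 66
Function('r')(f, k) = 66
Pow(Add(Function('r')(91, -76), 160), -1) = Pow(Add(66, 160), -1) = Pow(226, -1) = Rational(1, 226)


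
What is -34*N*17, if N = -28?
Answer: 16184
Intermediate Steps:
-34*N*17 = -34*(-28)*17 = 952*17 = 16184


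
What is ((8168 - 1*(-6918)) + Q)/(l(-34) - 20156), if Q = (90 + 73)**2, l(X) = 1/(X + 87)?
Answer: -735905/356089 ≈ -2.0666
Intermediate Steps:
l(X) = 1/(87 + X)
Q = 26569 (Q = 163**2 = 26569)
((8168 - 1*(-6918)) + Q)/(l(-34) - 20156) = ((8168 - 1*(-6918)) + 26569)/(1/(87 - 34) - 20156) = ((8168 + 6918) + 26569)/(1/53 - 20156) = (15086 + 26569)/(1/53 - 20156) = 41655/(-1068267/53) = 41655*(-53/1068267) = -735905/356089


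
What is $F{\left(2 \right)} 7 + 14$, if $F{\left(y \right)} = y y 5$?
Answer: $154$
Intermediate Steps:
$F{\left(y \right)} = 5 y^{2}$ ($F{\left(y \right)} = y^{2} \cdot 5 = 5 y^{2}$)
$F{\left(2 \right)} 7 + 14 = 5 \cdot 2^{2} \cdot 7 + 14 = 5 \cdot 4 \cdot 7 + 14 = 20 \cdot 7 + 14 = 140 + 14 = 154$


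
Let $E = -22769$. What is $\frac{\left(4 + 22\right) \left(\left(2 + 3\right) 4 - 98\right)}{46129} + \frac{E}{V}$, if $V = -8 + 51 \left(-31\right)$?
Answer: $\frac{1047088709}{73298981} \approx 14.285$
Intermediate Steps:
$V = -1589$ ($V = -8 - 1581 = -1589$)
$\frac{\left(4 + 22\right) \left(\left(2 + 3\right) 4 - 98\right)}{46129} + \frac{E}{V} = \frac{\left(4 + 22\right) \left(\left(2 + 3\right) 4 - 98\right)}{46129} - \frac{22769}{-1589} = 26 \left(5 \cdot 4 - 98\right) \frac{1}{46129} - - \frac{22769}{1589} = 26 \left(20 - 98\right) \frac{1}{46129} + \frac{22769}{1589} = 26 \left(-78\right) \frac{1}{46129} + \frac{22769}{1589} = \left(-2028\right) \frac{1}{46129} + \frac{22769}{1589} = - \frac{2028}{46129} + \frac{22769}{1589} = \frac{1047088709}{73298981}$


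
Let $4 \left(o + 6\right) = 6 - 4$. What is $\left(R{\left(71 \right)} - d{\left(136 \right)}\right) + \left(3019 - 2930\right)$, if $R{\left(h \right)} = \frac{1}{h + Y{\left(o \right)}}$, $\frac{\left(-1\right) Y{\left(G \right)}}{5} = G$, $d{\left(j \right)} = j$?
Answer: $- \frac{9257}{197} \approx -46.99$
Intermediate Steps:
$o = - \frac{11}{2}$ ($o = -6 + \frac{6 - 4}{4} = -6 + \frac{1}{4} \cdot 2 = -6 + \frac{1}{2} = - \frac{11}{2} \approx -5.5$)
$Y{\left(G \right)} = - 5 G$
$R{\left(h \right)} = \frac{1}{\frac{55}{2} + h}$ ($R{\left(h \right)} = \frac{1}{h - - \frac{55}{2}} = \frac{1}{h + \frac{55}{2}} = \frac{1}{\frac{55}{2} + h}$)
$\left(R{\left(71 \right)} - d{\left(136 \right)}\right) + \left(3019 - 2930\right) = \left(\frac{2}{55 + 2 \cdot 71} - 136\right) + \left(3019 - 2930\right) = \left(\frac{2}{55 + 142} - 136\right) + 89 = \left(\frac{2}{197} - 136\right) + 89 = - \frac{26790}{197} + 89 = - \frac{9257}{197}$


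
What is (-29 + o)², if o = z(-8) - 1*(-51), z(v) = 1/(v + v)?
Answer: 123201/256 ≈ 481.25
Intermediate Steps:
z(v) = 1/(2*v)
o = 815/16 (o = (½)/(-8) - 1*(-51) = (½)*(-⅛) + 51 = -1/16 + 51 = 815/16 ≈ 50.938)
(-29 + o)² = (-29 + 815/16)² = (351/16)² = 123201/256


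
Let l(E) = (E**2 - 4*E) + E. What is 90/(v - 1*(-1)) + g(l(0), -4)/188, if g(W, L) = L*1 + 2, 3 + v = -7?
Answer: -941/94 ≈ -10.011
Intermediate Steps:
v = -10 (v = -3 - 7 = -10)
l(E) = E**2 - 3*E
g(W, L) = 2 + L (g(W, L) = L + 2 = 2 + L)
90/(v - 1*(-1)) + g(l(0), -4)/188 = 90/(-10 - 1*(-1)) + (2 - 4)/188 = 90/(-10 + 1) - 2*1/188 = 90/(-9) - 1/94 = 90*(-1/9) - 1/94 = -10 - 1/94 = -941/94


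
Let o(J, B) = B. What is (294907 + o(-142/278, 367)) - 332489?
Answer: -37215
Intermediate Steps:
(294907 + o(-142/278, 367)) - 332489 = (294907 + 367) - 332489 = 295274 - 332489 = -37215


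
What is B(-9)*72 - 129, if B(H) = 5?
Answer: 231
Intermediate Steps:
B(-9)*72 - 129 = 5*72 - 129 = 360 - 129 = 231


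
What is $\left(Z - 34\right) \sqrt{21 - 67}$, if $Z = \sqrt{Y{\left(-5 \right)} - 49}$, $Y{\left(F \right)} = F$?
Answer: $i \sqrt{46} \left(-34 + 3 i \sqrt{6}\right) \approx -49.84 - 230.6 i$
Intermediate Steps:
$Z = 3 i \sqrt{6}$ ($Z = \sqrt{-5 - 49} = \sqrt{-54} = 3 i \sqrt{6} \approx 7.3485 i$)
$\left(Z - 34\right) \sqrt{21 - 67} = \left(3 i \sqrt{6} - 34\right) \sqrt{21 - 67} = \left(-34 + 3 i \sqrt{6}\right) \sqrt{-46} = \left(-34 + 3 i \sqrt{6}\right) i \sqrt{46} = i \sqrt{46} \left(-34 + 3 i \sqrt{6}\right)$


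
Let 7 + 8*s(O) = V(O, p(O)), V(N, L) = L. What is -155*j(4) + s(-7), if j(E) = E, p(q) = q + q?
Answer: -4981/8 ≈ -622.63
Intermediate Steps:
p(q) = 2*q
s(O) = -7/8 + O/4 (s(O) = -7/8 + (2*O)/8 = -7/8 + O/4)
-155*j(4) + s(-7) = -155*4 + (-7/8 + (¼)*(-7)) = -620 + (-7/8 - 7/4) = -620 - 21/8 = -4981/8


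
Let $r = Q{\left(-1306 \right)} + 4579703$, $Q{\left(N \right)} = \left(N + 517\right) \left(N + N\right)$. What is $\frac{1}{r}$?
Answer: $\frac{1}{6640571} \approx 1.5059 \cdot 10^{-7}$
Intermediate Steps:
$Q{\left(N \right)} = 2 N \left(517 + N\right)$ ($Q{\left(N \right)} = \left(517 + N\right) 2 N = 2 N \left(517 + N\right)$)
$r = 6640571$ ($r = 2 \left(-1306\right) \left(517 - 1306\right) + 4579703 = 2 \left(-1306\right) \left(-789\right) + 4579703 = 2060868 + 4579703 = 6640571$)
$\frac{1}{r} = \frac{1}{6640571}$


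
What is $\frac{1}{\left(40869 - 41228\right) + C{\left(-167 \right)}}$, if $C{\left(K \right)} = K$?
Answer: $- \frac{1}{526} \approx -0.0019011$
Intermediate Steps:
$\frac{1}{\left(40869 - 41228\right) + C{\left(-167 \right)}} = \frac{1}{\left(40869 - 41228\right) - 167} = \frac{1}{-359 - 167} = \frac{1}{-526} = - \frac{1}{526}$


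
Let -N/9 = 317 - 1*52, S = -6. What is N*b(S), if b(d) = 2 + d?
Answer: 9540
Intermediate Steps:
N = -2385 (N = -9*(317 - 1*52) = -9*(317 - 52) = -9*265 = -2385)
N*b(S) = -2385*(2 - 6) = -2385*(-4) = 9540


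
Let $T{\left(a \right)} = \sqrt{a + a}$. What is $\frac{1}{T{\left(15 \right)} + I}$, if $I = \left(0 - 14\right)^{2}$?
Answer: $\frac{98}{19193} - \frac{\sqrt{30}}{38386} \approx 0.0049633$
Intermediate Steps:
$T{\left(a \right)} = \sqrt{2} \sqrt{a}$ ($T{\left(a \right)} = \sqrt{2 a} = \sqrt{2} \sqrt{a}$)
$I = 196$ ($I = \left(-14\right)^{2} = 196$)
$\frac{1}{T{\left(15 \right)} + I} = \frac{1}{\sqrt{2} \sqrt{15} + 196} = \frac{1}{\sqrt{30} + 196} = \frac{1}{196 + \sqrt{30}}$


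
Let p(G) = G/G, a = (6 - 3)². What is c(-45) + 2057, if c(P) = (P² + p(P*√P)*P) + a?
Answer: 4046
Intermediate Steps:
a = 9 (a = 3² = 9)
p(G) = 1
c(P) = 9 + P + P² (c(P) = (P² + 1*P) + 9 = (P² + P) + 9 = (P + P²) + 9 = 9 + P + P²)
c(-45) + 2057 = (9 - 45 + (-45)²) + 2057 = (9 - 45 + 2025) + 2057 = 1989 + 2057 = 4046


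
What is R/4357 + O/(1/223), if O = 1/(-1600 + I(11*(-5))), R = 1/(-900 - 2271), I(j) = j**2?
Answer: 342330784/2187540775 ≈ 0.15649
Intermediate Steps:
R = -1/3171 (R = 1/(-3171) = -1/3171 ≈ -0.00031536)
O = 1/1425 (O = 1/(-1600 + (11*(-5))**2) = 1/(-1600 + (-55)**2) = 1/(-1600 + 3025) = 1/1425 ≈ 0.00070175)
R/4357 + O/(1/223) = -1/3171/4357 + 1/(1425*(1/223)) = -1/3171*1/4357 + 1/(1425*(1/223)) = -1/13816047 + (1/1425)*223 = -1/13816047 + 223/1425 = 342330784/2187540775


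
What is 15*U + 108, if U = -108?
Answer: -1512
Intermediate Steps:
15*U + 108 = 15*(-108) + 108 = -1620 + 108 = -1512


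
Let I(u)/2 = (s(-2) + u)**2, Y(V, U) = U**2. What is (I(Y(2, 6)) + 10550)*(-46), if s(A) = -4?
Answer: -579508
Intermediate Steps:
I(u) = 2*(-4 + u)**2
(I(Y(2, 6)) + 10550)*(-46) = (2*(-4 + 6**2)**2 + 10550)*(-46) = (2*(-4 + 36)**2 + 10550)*(-46) = (2*32**2 + 10550)*(-46) = (2*1024 + 10550)*(-46) = (2048 + 10550)*(-46) = 12598*(-46) = -579508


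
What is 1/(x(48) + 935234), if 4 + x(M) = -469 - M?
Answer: 1/934713 ≈ 1.0698e-6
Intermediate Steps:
x(M) = -473 - M (x(M) = -4 + (-469 - M) = -473 - M)
1/(x(48) + 935234) = 1/((-473 - 1*48) + 935234) = 1/((-473 - 48) + 935234) = 1/(-521 + 935234) = 1/934713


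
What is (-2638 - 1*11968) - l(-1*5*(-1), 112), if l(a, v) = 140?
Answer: -14746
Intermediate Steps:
(-2638 - 1*11968) - l(-1*5*(-1), 112) = (-2638 - 1*11968) - 1*140 = (-2638 - 11968) - 140 = -14606 - 140 = -14746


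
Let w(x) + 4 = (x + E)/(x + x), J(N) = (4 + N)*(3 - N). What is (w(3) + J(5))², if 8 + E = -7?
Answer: 576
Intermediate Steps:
E = -15 (E = -8 - 7 = -15)
J(N) = (3 - N)*(4 + N)
w(x) = -4 + (-15 + x)/(2*x) (w(x) = -4 + (x - 15)/(x + x) = -4 + (-15 + x)/((2*x)) = -4 + (-15 + x)*(1/(2*x)) = -4 + (-15 + x)/(2*x))
(w(3) + J(5))² = ((½)*(-15 - 7*3)/3 + (12 - 1*5 - 1*5²))² = ((½)*(⅓)*(-15 - 21) + (12 - 5 - 1*25))² = ((½)*(⅓)*(-36) + (12 - 5 - 25))² = (-6 - 18)² = (-24)² = 576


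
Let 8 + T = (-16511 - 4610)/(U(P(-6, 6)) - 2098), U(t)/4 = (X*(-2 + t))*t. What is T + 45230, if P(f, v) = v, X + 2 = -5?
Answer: 125286061/2770 ≈ 45230.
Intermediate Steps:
X = -7 (X = -2 - 5 = -7)
U(t) = 4*t*(14 - 7*t) (U(t) = 4*((-7*(-2 + t))*t) = 4*((14 - 7*t)*t) = 4*(t*(14 - 7*t)) = 4*t*(14 - 7*t))
T = -1039/2770 (T = -8 + (-16511 - 4610)/(28*6*(2 - 1*6) - 2098) = -8 - 21121/(28*6*(2 - 6) - 2098) = -8 - 21121/(28*6*(-4) - 2098) = -8 - 21121/(-672 - 2098) = -8 - 21121/(-2770) = -8 - 21121*(-1/2770) = -8 + 21121/2770 = -1039/2770 ≈ -0.37509)
T + 45230 = -1039/2770 + 45230 = 125286061/2770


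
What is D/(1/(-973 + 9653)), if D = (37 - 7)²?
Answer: 7812000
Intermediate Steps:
D = 900 (D = 30² = 900)
D/(1/(-973 + 9653)) = 900/(1/(-973 + 9653)) = 900/(1/8680) = 900*8680 = 7812000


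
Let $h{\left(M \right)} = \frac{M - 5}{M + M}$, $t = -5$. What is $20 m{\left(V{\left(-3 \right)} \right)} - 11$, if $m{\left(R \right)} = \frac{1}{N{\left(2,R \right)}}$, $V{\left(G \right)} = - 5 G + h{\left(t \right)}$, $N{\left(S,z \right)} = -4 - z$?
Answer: $-12$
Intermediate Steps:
$h{\left(M \right)} = \frac{-5 + M}{2 M}$
$V{\left(G \right)} = 1 - 5 G$ ($V{\left(G \right)} = - 5 G + \frac{-5 - 5}{2 \left(-5\right)} = - 5 G + \frac{1}{2} \left(- \frac{1}{5}\right) \left(-10\right) = - 5 G + 1 = 1 - 5 G$)
$m{\left(R \right)} = \frac{1}{-4 - R}$
$20 m{\left(V{\left(-3 \right)} \right)} - 11 = 20 \left(- \frac{1}{4 + \left(1 - -15\right)}\right) - 11 = 20 \left(- \frac{1}{4 + \left(1 + 15\right)}\right) - 11 = 20 \left(- \frac{1}{4 + 16}\right) - 11 = 20 \left(- \frac{1}{20}\right) - 11 = -1 - 11 = -12$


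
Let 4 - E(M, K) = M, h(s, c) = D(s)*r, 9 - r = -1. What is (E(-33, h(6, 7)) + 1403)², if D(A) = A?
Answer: 2073600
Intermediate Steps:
r = 10 (r = 9 - 1*(-1) = 9 + 1 = 10)
h(s, c) = 10*s (h(s, c) = s*10 = 10*s)
E(M, K) = 4 - M
(E(-33, h(6, 7)) + 1403)² = ((4 - 1*(-33)) + 1403)² = ((4 + 33) + 1403)² = (37 + 1403)² = 1440² = 2073600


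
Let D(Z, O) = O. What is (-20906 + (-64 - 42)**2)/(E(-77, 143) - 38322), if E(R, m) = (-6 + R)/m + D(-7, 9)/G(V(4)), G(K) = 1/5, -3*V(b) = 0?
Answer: 691405/2736847 ≈ 0.25263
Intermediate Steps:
V(b) = 0 (V(b) = -1/3*0 = 0)
G(K) = 1/5
E(R, m) = 45 + (-6 + R)/m (E(R, m) = (-6 + R)/m + 9/(1/5) = (-6 + R)/m + 9*5 = (-6 + R)/m + 45 = 45 + (-6 + R)/m)
(-20906 + (-64 - 42)**2)/(E(-77, 143) - 38322) = (-20906 + (-64 - 42)**2)/((-6 - 77 + 45*143)/143 - 38322) = (-20906 + (-106)**2)/((-6 - 77 + 6435)/143 - 38322) = (-20906 + 11236)/((1/143)*6352 - 38322) = -9670/(6352/143 - 38322) = -9670/(-5473694/143) = -9670*(-143/5473694) = 691405/2736847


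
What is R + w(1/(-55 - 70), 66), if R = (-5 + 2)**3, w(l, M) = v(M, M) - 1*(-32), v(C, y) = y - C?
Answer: 5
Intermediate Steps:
w(l, M) = 32 (w(l, M) = (M - M) - 1*(-32) = 0 + 32 = 32)
R = -27 (R = (-3)**3 = -27)
R + w(1/(-55 - 70), 66) = -27 + 32 = 5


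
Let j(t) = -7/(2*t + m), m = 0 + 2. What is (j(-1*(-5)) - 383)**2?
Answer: 21187609/144 ≈ 1.4714e+5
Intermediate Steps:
m = 2
j(t) = -7/(2 + 2*t) (j(t) = -7/(2*t + 2) = -7/(2 + 2*t))
(j(-1*(-5)) - 383)**2 = (-7/(2 + 2*(-1*(-5))) - 383)**2 = (-7/(2 + 2*5) - 383)**2 = (-7/(2 + 10) - 383)**2 = (-7/12 - 383)**2 = (-4603/12)**2 = 21187609/144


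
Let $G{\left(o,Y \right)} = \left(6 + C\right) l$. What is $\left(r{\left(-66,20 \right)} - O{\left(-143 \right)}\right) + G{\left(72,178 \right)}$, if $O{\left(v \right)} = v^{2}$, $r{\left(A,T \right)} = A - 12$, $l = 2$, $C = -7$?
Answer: $-20529$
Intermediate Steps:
$r{\left(A,T \right)} = -12 + A$
$G{\left(o,Y \right)} = -2$ ($G{\left(o,Y \right)} = \left(6 - 7\right) 2 = \left(-1\right) 2 = -2$)
$\left(r{\left(-66,20 \right)} - O{\left(-143 \right)}\right) + G{\left(72,178 \right)} = \left(\left(-12 - 66\right) - \left(-143\right)^{2}\right) - 2 = \left(-78 - 20449\right) - 2 = -20527 - 2 = -20529$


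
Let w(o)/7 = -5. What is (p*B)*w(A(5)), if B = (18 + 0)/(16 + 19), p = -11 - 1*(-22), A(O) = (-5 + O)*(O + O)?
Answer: -198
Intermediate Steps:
A(O) = 2*O*(-5 + O) (A(O) = (-5 + O)*(2*O) = 2*O*(-5 + O))
w(o) = -35 (w(o) = 7*(-5) = -35)
p = 11 (p = -11 + 22 = 11)
B = 18/35 ≈ 0.51429
(p*B)*w(A(5)) = (11*(18/35))*(-35) = (198/35)*(-35) = -198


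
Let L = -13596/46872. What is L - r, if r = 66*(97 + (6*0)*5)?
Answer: -25007345/3906 ≈ -6402.3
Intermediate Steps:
L = -1133/3906 (L = -13596*1/46872 = -1133/3906 ≈ -0.29007)
r = 6402 (r = 66*(97 + 0*5) = 66*(97 + 0) = 66*97 = 6402)
L - r = -1133/3906 - 1*6402 = -1133/3906 - 6402 = -25007345/3906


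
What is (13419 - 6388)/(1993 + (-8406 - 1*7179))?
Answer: -7031/13592 ≈ -0.51729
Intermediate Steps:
(13419 - 6388)/(1993 + (-8406 - 1*7179)) = 7031/(1993 + (-8406 - 7179)) = 7031/(1993 - 15585) = 7031/(-13592) = 7031*(-1/13592) = -7031/13592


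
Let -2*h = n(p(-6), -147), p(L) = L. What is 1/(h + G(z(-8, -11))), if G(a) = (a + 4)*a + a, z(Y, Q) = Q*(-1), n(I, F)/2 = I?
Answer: 1/182 ≈ 0.0054945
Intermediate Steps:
n(I, F) = 2*I
h = 6 (h = -(-6) = -½*(-12) = 6)
z(Y, Q) = -Q
G(a) = a + a*(4 + a) (G(a) = (4 + a)*a + a = a*(4 + a) + a = a + a*(4 + a))
1/(h + G(z(-8, -11))) = 1/(6 + (-1*(-11))*(5 - 1*(-11))) = 1/(6 + 11*(5 + 11)) = 1/(6 + 11*16) = 1/(6 + 176) = 1/182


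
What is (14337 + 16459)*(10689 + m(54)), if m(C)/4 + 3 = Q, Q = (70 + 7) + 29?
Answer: 341866396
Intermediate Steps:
Q = 106 (Q = 77 + 29 = 106)
m(C) = 412 (m(C) = -12 + 4*106 = -12 + 424 = 412)
(14337 + 16459)*(10689 + m(54)) = (14337 + 16459)*(10689 + 412) = 30796*11101 = 341866396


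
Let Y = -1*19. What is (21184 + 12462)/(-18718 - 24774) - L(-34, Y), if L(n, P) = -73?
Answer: 1570635/21746 ≈ 72.226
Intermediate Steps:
Y = -19
(21184 + 12462)/(-18718 - 24774) - L(-34, Y) = (21184 + 12462)/(-18718 - 24774) - 1*(-73) = 33646/(-43492) + 73 = 33646*(-1/43492) + 73 = -16823/21746 + 73 = 1570635/21746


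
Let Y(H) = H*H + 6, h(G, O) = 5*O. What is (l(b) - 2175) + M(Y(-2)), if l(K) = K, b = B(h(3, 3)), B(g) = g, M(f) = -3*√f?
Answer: -2160 - 3*√10 ≈ -2169.5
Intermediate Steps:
Y(H) = 6 + H² (Y(H) = H² + 6 = 6 + H²)
b = 15 (b = 5*3 = 15)
(l(b) - 2175) + M(Y(-2)) = (15 - 2175) - 3*√(6 + (-2)²) = -2160 - 3*√(6 + 4) = -2160 - 3*√10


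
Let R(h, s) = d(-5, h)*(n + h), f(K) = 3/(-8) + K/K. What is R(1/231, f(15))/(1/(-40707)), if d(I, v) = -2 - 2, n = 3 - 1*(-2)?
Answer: 62743056/77 ≈ 8.1485e+5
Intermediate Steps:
n = 5 (n = 3 + 2 = 5)
f(K) = 5/8 (f(K) = 3*(-⅛) + 1 = -3/8 + 1 = 5/8)
d(I, v) = -4
R(h, s) = -20 - 4*h (R(h, s) = -4*(5 + h) = -20 - 4*h)
R(1/231, f(15))/(1/(-40707)) = (-20 - 4/231)/(1/(-40707)) = (-20 - 4*1/231)/(-1/40707) = (-20 - 4/231)*(-40707) = -4624/231*(-40707) = 62743056/77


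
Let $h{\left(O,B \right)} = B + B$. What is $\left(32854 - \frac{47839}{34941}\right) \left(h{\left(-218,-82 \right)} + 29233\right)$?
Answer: $\frac{33368414835475}{34941} \approx 9.5499 \cdot 10^{8}$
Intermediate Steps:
$h{\left(O,B \right)} = 2 B$
$\left(32854 - \frac{47839}{34941}\right) \left(h{\left(-218,-82 \right)} + 29233\right) = \left(32854 - \frac{47839}{34941}\right) \left(2 \left(-82\right) + 29233\right) = \left(32854 - \frac{47839}{34941}\right) \left(-164 + 29233\right) = \left(32854 - \frac{47839}{34941}\right) 29069 = \frac{1147903775}{34941} \cdot 29069 = \frac{33368414835475}{34941}$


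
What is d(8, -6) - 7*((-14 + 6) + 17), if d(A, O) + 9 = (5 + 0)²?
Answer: -47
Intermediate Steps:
d(A, O) = 16 (d(A, O) = -9 + (5 + 0)² = -9 + 5² = -9 + 25 = 16)
d(8, -6) - 7*((-14 + 6) + 17) = 16 - 7*((-14 + 6) + 17) = 16 - 7*(-8 + 17) = 16 - 7*9 = 16 - 63 = -47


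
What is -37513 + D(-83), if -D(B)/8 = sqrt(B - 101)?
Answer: -37513 - 16*I*sqrt(46) ≈ -37513.0 - 108.52*I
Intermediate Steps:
D(B) = -8*sqrt(-101 + B) (D(B) = -8*sqrt(B - 101) = -8*sqrt(-101 + B))
-37513 + D(-83) = -37513 - 8*sqrt(-101 - 83) = -37513 - 16*I*sqrt(46)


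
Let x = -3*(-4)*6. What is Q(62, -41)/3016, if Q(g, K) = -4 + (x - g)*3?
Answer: 1/116 ≈ 0.0086207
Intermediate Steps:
x = 72 (x = 12*6 = 72)
Q(g, K) = 212 - 3*g (Q(g, K) = -4 + (72 - g)*3 = -4 + (216 - 3*g) = 212 - 3*g)
Q(62, -41)/3016 = (212 - 3*62)/3016 = (212 - 186)*(1/3016) = 26*(1/3016) = 1/116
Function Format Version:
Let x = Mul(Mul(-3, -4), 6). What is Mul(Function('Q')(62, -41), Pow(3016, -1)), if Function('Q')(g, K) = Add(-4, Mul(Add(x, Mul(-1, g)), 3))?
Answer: Rational(1, 116) ≈ 0.0086207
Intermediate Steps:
x = 72 (x = Mul(12, 6) = 72)
Function('Q')(g, K) = Add(212, Mul(-3, g)) (Function('Q')(g, K) = Add(-4, Mul(Add(72, Mul(-1, g)), 3)) = Add(-4, Add(216, Mul(-3, g))) = Add(212, Mul(-3, g)))
Mul(Function('Q')(62, -41), Pow(3016, -1)) = Mul(Add(212, Mul(-3, 62)), Pow(3016, -1)) = Mul(Add(212, -186), Rational(1, 3016)) = Mul(26, Rational(1, 3016)) = Rational(1, 116)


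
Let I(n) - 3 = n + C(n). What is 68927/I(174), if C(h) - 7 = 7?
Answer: 68927/191 ≈ 360.87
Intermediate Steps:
C(h) = 14 (C(h) = 7 + 7 = 14)
I(n) = 17 + n (I(n) = 3 + (n + 14) = 3 + (14 + n) = 17 + n)
68927/I(174) = 68927/(17 + 174) = 68927/191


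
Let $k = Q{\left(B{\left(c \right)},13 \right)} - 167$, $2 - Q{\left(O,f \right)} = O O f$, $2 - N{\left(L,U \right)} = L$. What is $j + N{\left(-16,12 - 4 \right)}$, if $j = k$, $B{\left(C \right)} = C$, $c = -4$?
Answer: $-355$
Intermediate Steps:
$N{\left(L,U \right)} = 2 - L$
$Q{\left(O,f \right)} = 2 - f O^{2}$ ($Q{\left(O,f \right)} = 2 - O O f = 2 - O^{2} f = 2 - f O^{2}$)
$k = -373$ ($k = \left(2 - 13 \left(-4\right)^{2}\right) - 167 = \left(2 - 13 \cdot 16\right) - 167 = \left(2 - 208\right) - 167 = -206 - 167 = -373$)
$j = -373$
$j + N{\left(-16,12 - 4 \right)} = -373 + \left(2 - -16\right) = -373 + \left(2 + 16\right) = -373 + 18 = -355$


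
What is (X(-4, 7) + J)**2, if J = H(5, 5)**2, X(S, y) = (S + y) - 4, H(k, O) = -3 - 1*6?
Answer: 6400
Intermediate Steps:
H(k, O) = -9 (H(k, O) = -3 - 6 = -9)
X(S, y) = -4 + S + y
J = 81 (J = (-9)**2 = 81)
(X(-4, 7) + J)**2 = ((-4 - 4 + 7) + 81)**2 = (-1 + 81)**2 = 80**2 = 6400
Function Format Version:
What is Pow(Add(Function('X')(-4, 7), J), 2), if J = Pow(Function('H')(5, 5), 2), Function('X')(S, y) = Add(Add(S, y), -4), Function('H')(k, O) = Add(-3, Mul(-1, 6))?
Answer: 6400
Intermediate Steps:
Function('H')(k, O) = -9 (Function('H')(k, O) = Add(-3, -6) = -9)
Function('X')(S, y) = Add(-4, S, y)
J = 81 (J = Pow(-9, 2) = 81)
Pow(Add(Function('X')(-4, 7), J), 2) = Pow(Add(Add(-4, -4, 7), 81), 2) = Pow(Add(-1, 81), 2) = Pow(80, 2) = 6400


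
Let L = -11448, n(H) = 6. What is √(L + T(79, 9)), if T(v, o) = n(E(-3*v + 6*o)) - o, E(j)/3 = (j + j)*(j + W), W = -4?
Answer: I*√11451 ≈ 107.01*I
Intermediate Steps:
E(j) = 6*j*(-4 + j) (E(j) = 3*((j + j)*(j - 4)) = 3*((2*j)*(-4 + j)) = 3*(2*j*(-4 + j)) = 6*j*(-4 + j))
T(v, o) = 6 - o
√(L + T(79, 9)) = √(-11448 + (6 - 1*9)) = √(-11448 + (6 - 9)) = √(-11448 - 3) = √(-11451) = I*√11451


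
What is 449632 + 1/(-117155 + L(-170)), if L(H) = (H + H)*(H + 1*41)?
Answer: 32955777439/73295 ≈ 4.4963e+5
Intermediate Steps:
L(H) = 2*H*(41 + H) (L(H) = (2*H)*(H + 41) = (2*H)*(41 + H) = 2*H*(41 + H))
449632 + 1/(-117155 + L(-170)) = 449632 + 1/(-117155 + 2*(-170)*(41 - 170)) = 449632 + 1/(-117155 + 2*(-170)*(-129)) = 449632 + 1/(-117155 + 43860) = 449632 + 1/(-73295) = 449632 - 1/73295 = 32955777439/73295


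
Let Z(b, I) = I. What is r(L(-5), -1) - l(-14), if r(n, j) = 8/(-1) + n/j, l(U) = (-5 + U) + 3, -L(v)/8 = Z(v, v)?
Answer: -32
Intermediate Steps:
L(v) = -8*v
l(U) = -2 + U
r(n, j) = -8 + n/j (r(n, j) = 8*(-1) + n/j = -8 + n/j)
r(L(-5), -1) - l(-14) = (-8 - 8*(-5)/(-1)) - (-2 - 14) = (-8 + 40*(-1)) - 1*(-16) = (-8 - 40) + 16 = -48 + 16 = -32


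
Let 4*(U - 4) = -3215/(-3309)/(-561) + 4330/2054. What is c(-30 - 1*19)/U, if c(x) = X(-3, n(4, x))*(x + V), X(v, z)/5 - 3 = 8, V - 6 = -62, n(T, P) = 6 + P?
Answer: -11009866692825/8629805137 ≈ -1275.8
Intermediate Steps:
V = -56 (V = 6 - 62 = -56)
X(v, z) = 55 (X(v, z) = 15 + 5*8 = 15 + 40 = 55)
U = 8629805137/1906470423 (U = 4 + (-3215/(-3309)/(-561) + 4330/2054)/4 = 4 + (-3215*(-1/3309)*(-1/561) + 4330*(1/2054))/4 = 4 + ((3215/3309)*(-1/561) + 2165/1027)/4 = 4 + (-3215/1856349 + 2165/1027)/4 = 4 + (1/4)*(4015693780/1906470423) = 4 + 1003923445/1906470423 = 8629805137/1906470423 ≈ 4.5266)
c(x) = -3080 + 55*x (c(x) = 55*(x - 56) = 55*(-56 + x) = -3080 + 55*x)
c(-30 - 1*19)/U = (-3080 + 55*(-30 - 1*19))/(8629805137/1906470423) = (-3080 + 55*(-30 - 19))*(1906470423/8629805137) = (-3080 + 55*(-49))*(1906470423/8629805137) = (-3080 - 2695)*(1906470423/8629805137) = -5775*1906470423/8629805137 = -11009866692825/8629805137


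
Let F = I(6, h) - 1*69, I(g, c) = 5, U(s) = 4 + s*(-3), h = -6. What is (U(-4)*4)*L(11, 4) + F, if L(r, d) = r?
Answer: 640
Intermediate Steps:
U(s) = 4 - 3*s
F = -64 (F = 5 - 1*69 = 5 - 69 = -64)
(U(-4)*4)*L(11, 4) + F = ((4 - 3*(-4))*4)*11 - 64 = ((4 + 12)*4)*11 - 64 = (16*4)*11 - 64 = 64*11 - 64 = 704 - 64 = 640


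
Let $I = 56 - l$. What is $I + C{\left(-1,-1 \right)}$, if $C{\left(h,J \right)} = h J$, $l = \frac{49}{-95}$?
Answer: $\frac{5464}{95} \approx 57.516$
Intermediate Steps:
$l = - \frac{49}{95}$ ($l = 49 \left(- \frac{1}{95}\right) = - \frac{49}{95} \approx -0.51579$)
$C{\left(h,J \right)} = J h$
$I = \frac{5369}{95}$ ($I = 56 - - \frac{49}{95} = 56 + \frac{49}{95} = \frac{5369}{95} \approx 56.516$)
$I + C{\left(-1,-1 \right)} = \frac{5369}{95} - -1 = \frac{5369}{95} + 1 = \frac{5464}{95}$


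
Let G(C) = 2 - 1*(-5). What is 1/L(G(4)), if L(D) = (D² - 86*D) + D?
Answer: -1/546 ≈ -0.0018315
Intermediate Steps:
G(C) = 7 (G(C) = 2 + 5 = 7)
L(D) = D² - 85*D
1/L(G(4)) = 1/(7*(-85 + 7)) = 1/(7*(-78)) = 1/(-546) = -1/546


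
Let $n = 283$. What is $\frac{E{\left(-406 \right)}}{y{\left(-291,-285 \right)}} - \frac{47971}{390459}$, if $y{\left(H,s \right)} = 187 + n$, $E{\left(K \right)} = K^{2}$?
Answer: $\frac{32169576677}{91757865} \approx 350.59$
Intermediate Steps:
$y{\left(H,s \right)} = 470$ ($y{\left(H,s \right)} = 187 + 283 = 470$)
$\frac{E{\left(-406 \right)}}{y{\left(-291,-285 \right)}} - \frac{47971}{390459} = \frac{\left(-406\right)^{2}}{470} - \frac{47971}{390459} = 164836 \cdot \frac{1}{470} - \frac{47971}{390459} = \frac{82418}{235} - \frac{47971}{390459} = \frac{32169576677}{91757865}$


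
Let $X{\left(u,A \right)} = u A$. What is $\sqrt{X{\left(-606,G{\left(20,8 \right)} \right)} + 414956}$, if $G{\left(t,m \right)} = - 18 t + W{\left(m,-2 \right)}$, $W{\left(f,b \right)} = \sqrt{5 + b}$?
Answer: $\sqrt{633116 - 606 \sqrt{3}} \approx 795.03$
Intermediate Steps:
$G{\left(t,m \right)} = \sqrt{3} - 18 t$ ($G{\left(t,m \right)} = - 18 t + \sqrt{5 - 2} = - 18 t + \sqrt{3} = \sqrt{3} - 18 t$)
$X{\left(u,A \right)} = A u$
$\sqrt{X{\left(-606,G{\left(20,8 \right)} \right)} + 414956} = \sqrt{\left(\sqrt{3} - 360\right) \left(-606\right) + 414956} = \sqrt{\left(-360 + \sqrt{3}\right) \left(-606\right) + 414956} = \sqrt{\left(218160 - 606 \sqrt{3}\right) + 414956} = \sqrt{633116 - 606 \sqrt{3}}$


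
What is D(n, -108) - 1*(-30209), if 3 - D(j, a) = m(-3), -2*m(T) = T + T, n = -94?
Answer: 30209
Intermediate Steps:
m(T) = -T (m(T) = -(T + T)/2 = -T)
D(j, a) = 0 (D(j, a) = 3 - (-1)*(-3) = 3 - 1*3 = 3 - 3 = 0)
D(n, -108) - 1*(-30209) = 0 - 1*(-30209) = 0 + 30209 = 30209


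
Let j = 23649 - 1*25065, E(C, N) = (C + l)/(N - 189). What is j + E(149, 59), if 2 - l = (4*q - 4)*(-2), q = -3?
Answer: -184199/130 ≈ -1416.9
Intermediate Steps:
l = -30 (l = 2 - (4*(-3) - 4)*(-2) = 2 - (-12 - 4)*(-2) = 2 - (-16)*(-2) = 2 - 1*32 = 2 - 32 = -30)
E(C, N) = (-30 + C)/(-189 + N) (E(C, N) = (C - 30)/(N - 189) = (-30 + C)/(-189 + N))
j = -1416 (j = 23649 - 25065 = -1416)
j + E(149, 59) = -1416 + (-30 + 149)/(-189 + 59) = -1416 + 119/(-130) = -1416 - 1/130*119 = -1416 - 119/130 = -184199/130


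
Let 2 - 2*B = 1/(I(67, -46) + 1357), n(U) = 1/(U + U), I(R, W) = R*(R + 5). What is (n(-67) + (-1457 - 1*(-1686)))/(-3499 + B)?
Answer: -189663985/2897232559 ≈ -0.065464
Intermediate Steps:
I(R, W) = R*(5 + R)
n(U) = 1/(2*U)
B = 12361/12362 (B = 1 - 1/(2*(67*(5 + 67) + 1357)) = 1 - 1/(2*(67*72 + 1357)) = 1 - 1/(2*(4824 + 1357)) = 1 - 1/2/6181 = 1 - 1/2*1/6181 = 1 - 1/12362 = 12361/12362 ≈ 0.99992)
(n(-67) + (-1457 - 1*(-1686)))/(-3499 + B) = ((1/2)/(-67) + (-1457 - 1*(-1686)))/(-3499 + 12361/12362) = ((1/2)*(-1/67) + (-1457 + 1686))/(-43242277/12362) = (-1/134 + 229)*(-12362/43242277) = (30685/134)*(-12362/43242277) = -189663985/2897232559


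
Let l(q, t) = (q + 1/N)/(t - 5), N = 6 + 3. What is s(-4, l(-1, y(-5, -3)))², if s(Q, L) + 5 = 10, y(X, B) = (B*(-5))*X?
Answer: 25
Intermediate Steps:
N = 9
y(X, B) = -5*B*X (y(X, B) = (-5*B)*X = -5*B*X)
l(q, t) = (⅑ + q)/(-5 + t) (l(q, t) = (q + 1/9)/(t - 5) = (q + ⅑)/(-5 + t) = (⅑ + q)/(-5 + t))
s(Q, L) = 5 (s(Q, L) = -5 + 10 = 5)
s(-4, l(-1, y(-5, -3)))² = 5² = 25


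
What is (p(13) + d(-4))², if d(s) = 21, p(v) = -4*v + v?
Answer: 324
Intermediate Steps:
p(v) = -3*v
(p(13) + d(-4))² = (-3*13 + 21)² = (-39 + 21)² = (-18)² = 324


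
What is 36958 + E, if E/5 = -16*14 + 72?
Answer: 36198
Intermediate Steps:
E = -760 (E = 5*(-16*14 + 72) = 5*(-224 + 72) = 5*(-152) = -760)
36958 + E = 36958 - 760 = 36198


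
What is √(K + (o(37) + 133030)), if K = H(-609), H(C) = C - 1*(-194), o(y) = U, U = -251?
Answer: 2*√33091 ≈ 363.82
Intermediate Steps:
o(y) = -251
H(C) = 194 + C (H(C) = C + 194 = 194 + C)
K = -415 (K = 194 - 609 = -415)
√(K + (o(37) + 133030)) = √(-415 + (-251 + 133030)) = √(-415 + 132779) = √132364 = 2*√33091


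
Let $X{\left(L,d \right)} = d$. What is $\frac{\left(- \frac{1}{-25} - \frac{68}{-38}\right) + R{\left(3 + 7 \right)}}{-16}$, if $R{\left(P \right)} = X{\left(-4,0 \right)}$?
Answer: $- \frac{869}{7600} \approx -0.11434$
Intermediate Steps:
$R{\left(P \right)} = 0$
$\frac{\left(- \frac{1}{-25} - \frac{68}{-38}\right) + R{\left(3 + 7 \right)}}{-16} = \frac{\left(- \frac{1}{-25} - \frac{68}{-38}\right) + 0}{-16} = - \frac{\left(\left(-1\right) \left(- \frac{1}{25}\right) - - \frac{34}{19}\right) + 0}{16} = - \frac{\left(\frac{1}{25} + \frac{34}{19}\right) + 0}{16} = - \frac{\frac{869}{475} + 0}{16} = \left(- \frac{1}{16}\right) \frac{869}{475} = - \frac{869}{7600}$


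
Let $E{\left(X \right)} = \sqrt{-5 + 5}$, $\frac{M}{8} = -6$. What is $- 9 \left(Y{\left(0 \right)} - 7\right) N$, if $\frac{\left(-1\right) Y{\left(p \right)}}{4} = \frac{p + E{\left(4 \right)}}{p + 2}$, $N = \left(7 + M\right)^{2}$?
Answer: $105903$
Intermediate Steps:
$M = -48$ ($M = 8 \left(-6\right) = -48$)
$E{\left(X \right)} = 0$ ($E{\left(X \right)} = \sqrt{0} = 0$)
$N = 1681$ ($N = \left(7 - 48\right)^{2} = \left(-41\right)^{2} = 1681$)
$Y{\left(p \right)} = - \frac{4 p}{2 + p}$ ($Y{\left(p \right)} = - 4 \frac{p + 0}{p + 2} = - 4 \frac{p}{2 + p} = - \frac{4 p}{2 + p}$)
$- 9 \left(Y{\left(0 \right)} - 7\right) N = - 9 \left(\left(-4\right) 0 \frac{1}{2 + 0} - 7\right) 1681 = - 9 \left(\left(-4\right) 0 \cdot \frac{1}{2} - 7\right) 1681 = - 9 \left(0 - 7\right) 1681 = \left(-9\right) \left(-7\right) 1681 = 63 \cdot 1681 = 105903$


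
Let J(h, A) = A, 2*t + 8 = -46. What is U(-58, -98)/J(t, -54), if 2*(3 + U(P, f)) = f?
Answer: 26/27 ≈ 0.96296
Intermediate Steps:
t = -27 (t = -4 + (½)*(-46) = -4 - 23 = -27)
U(P, f) = -3 + f/2
U(-58, -98)/J(t, -54) = (-3 + (½)*(-98))/(-54) = (-3 - 49)*(-1/54) = -52*(-1/54) = 26/27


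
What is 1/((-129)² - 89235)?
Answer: -1/72594 ≈ -1.3775e-5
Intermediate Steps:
1/((-129)² - 89235) = 1/(16641 - 89235) = 1/(-72594) = -1/72594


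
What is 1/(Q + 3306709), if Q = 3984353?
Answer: 1/7291062 ≈ 1.3715e-7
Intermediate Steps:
1/(Q + 3306709) = 1/(3984353 + 3306709) = 1/7291062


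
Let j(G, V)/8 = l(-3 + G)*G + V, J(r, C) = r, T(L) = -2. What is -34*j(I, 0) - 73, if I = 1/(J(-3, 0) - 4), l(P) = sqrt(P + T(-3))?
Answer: -73 + 1632*I*sqrt(7)/49 ≈ -73.0 + 88.12*I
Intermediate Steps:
l(P) = sqrt(-2 + P) (l(P) = sqrt(P - 2) = sqrt(-2 + P))
I = -1/7 (I = 1/(-3 - 4) = 1/(-7) = -1/7 ≈ -0.14286)
j(G, V) = 8*V + 8*G*sqrt(-5 + G) (j(G, V) = 8*(sqrt(-2 + (-3 + G))*G + V) = 8*(sqrt(-5 + G)*G + V) = 8*(G*sqrt(-5 + G) + V) = 8*(V + G*sqrt(-5 + G)) = 8*V + 8*G*sqrt(-5 + G))
-34*j(I, 0) - 73 = -34*(8*0 + 8*(-1/7)*sqrt(-5 - 1/7)) - 73 = -34*(0 + 8*(-1/7)*sqrt(-36/7)) - 73 = -34*(0 + 8*(-1/7)*(6*I*sqrt(7)/7)) - 73 = -34*(0 - 48*I*sqrt(7)/49) - 73 = -(-1632)*I*sqrt(7)/49 - 73 = 1632*I*sqrt(7)/49 - 73 = -73 + 1632*I*sqrt(7)/49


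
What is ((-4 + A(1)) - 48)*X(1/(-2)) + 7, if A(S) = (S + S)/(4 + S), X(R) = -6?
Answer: 1583/5 ≈ 316.60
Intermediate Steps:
A(S) = 2*S/(4 + S) (A(S) = (2*S)/(4 + S) = 2*S/(4 + S))
((-4 + A(1)) - 48)*X(1/(-2)) + 7 = ((-4 + 2*1/(4 + 1)) - 48)*(-6) + 7 = ((-4 + 2*1/5) - 48)*(-6) + 7 = ((-4 + 2*1*(⅕)) - 48)*(-6) + 7 = ((-4 + ⅖) - 48)*(-6) + 7 = (-18/5 - 48)*(-6) + 7 = -258/5*(-6) + 7 = 1548/5 + 7 = 1583/5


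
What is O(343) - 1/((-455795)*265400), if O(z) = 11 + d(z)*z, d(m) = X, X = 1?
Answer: 42822669522001/120967993000 ≈ 354.00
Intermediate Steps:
d(m) = 1
O(z) = 11 + z (O(z) = 11 + 1*z = 11 + z)
O(343) - 1/((-455795)*265400) = (11 + 343) - 1/((-455795)*265400) = 354 - (-1)/(455795*265400) = 354 - 1*(-1/120967993000) = 354 + 1/120967993000 = 42822669522001/120967993000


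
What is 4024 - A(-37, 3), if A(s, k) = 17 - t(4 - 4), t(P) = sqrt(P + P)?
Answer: 4007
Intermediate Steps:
t(P) = sqrt(2)*sqrt(P) (t(P) = sqrt(2*P) = sqrt(2)*sqrt(P))
A(s, k) = 17 (A(s, k) = 17 - sqrt(2)*sqrt(4 - 4) = 17 - sqrt(2)*sqrt(0) = 17 - sqrt(2)*0 = 17 - 1*0 = 17 + 0 = 17)
4024 - A(-37, 3) = 4024 - 1*17 = 4024 - 17 = 4007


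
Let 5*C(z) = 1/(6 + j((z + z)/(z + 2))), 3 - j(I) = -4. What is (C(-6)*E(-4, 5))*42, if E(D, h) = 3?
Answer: 126/65 ≈ 1.9385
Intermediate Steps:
j(I) = 7 (j(I) = 3 - 1*(-4) = 3 + 4 = 7)
C(z) = 1/65 (C(z) = 1/(5*(6 + 7)) = (⅕)/13 = (⅕)*(1/13) = 1/65)
(C(-6)*E(-4, 5))*42 = ((1/65)*3)*42 = (3/65)*42 = 126/65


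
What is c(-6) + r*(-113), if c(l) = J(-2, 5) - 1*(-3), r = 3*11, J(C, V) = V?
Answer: -3721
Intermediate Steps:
r = 33
c(l) = 8 (c(l) = 5 - 1*(-3) = 5 + 3 = 8)
c(-6) + r*(-113) = 8 + 33*(-113) = 8 - 3729 = -3721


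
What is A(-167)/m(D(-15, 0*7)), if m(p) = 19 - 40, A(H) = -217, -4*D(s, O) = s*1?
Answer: 31/3 ≈ 10.333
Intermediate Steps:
D(s, O) = -s/4
m(p) = -21
A(-167)/m(D(-15, 0*7)) = -217/(-21) = -217*(-1/21) = 31/3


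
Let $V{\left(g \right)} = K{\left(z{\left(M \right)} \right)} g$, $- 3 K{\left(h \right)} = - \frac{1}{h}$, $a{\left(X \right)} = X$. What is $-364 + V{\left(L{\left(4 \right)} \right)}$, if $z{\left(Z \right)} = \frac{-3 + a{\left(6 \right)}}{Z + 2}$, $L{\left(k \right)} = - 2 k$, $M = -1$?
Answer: $- \frac{3284}{9} \approx -364.89$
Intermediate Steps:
$z{\left(Z \right)} = \frac{3}{2 + Z}$ ($z{\left(Z \right)} = \frac{-3 + 6}{Z + 2} = \frac{3}{2 + Z}$)
$K{\left(h \right)} = \frac{1}{3 h}$ ($K{\left(h \right)} = - \frac{\left(-1\right) \frac{1}{h}}{3} = \frac{1}{3 h}$)
$V{\left(g \right)} = \frac{g}{9}$ ($V{\left(g \right)} = \frac{1}{3 \frac{3}{2 - 1}} g = \frac{1}{3 \cdot \frac{3}{1}} g = \frac{1}{3 \cdot 3 \cdot 1} g = \frac{1}{3 \cdot 3} g = \frac{1}{3} \cdot \frac{1}{3} g = \frac{g}{9}$)
$-364 + V{\left(L{\left(4 \right)} \right)} = -364 + \frac{\left(-2\right) 4}{9} = -364 + \frac{1}{9} \left(-8\right) = -364 - \frac{8}{9} = - \frac{3284}{9}$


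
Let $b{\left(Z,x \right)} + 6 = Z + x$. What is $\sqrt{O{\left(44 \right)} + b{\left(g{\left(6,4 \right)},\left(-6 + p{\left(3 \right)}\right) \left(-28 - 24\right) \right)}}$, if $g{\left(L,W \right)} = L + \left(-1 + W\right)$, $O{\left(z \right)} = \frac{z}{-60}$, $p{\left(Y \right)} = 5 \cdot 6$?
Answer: $\frac{i \sqrt{280290}}{15} \approx 35.295 i$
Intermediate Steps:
$p{\left(Y \right)} = 30$
$O{\left(z \right)} = - \frac{z}{60}$ ($O{\left(z \right)} = z \left(- \frac{1}{60}\right) = - \frac{z}{60}$)
$g{\left(L,W \right)} = -1 + L + W$
$b{\left(Z,x \right)} = -6 + Z + x$ ($b{\left(Z,x \right)} = -6 + \left(Z + x\right) = -6 + Z + x$)
$\sqrt{O{\left(44 \right)} + b{\left(g{\left(6,4 \right)},\left(-6 + p{\left(3 \right)}\right) \left(-28 - 24\right) \right)}} = \sqrt{\left(- \frac{1}{60}\right) 44 + \left(-6 + \left(-1 + 6 + 4\right) + \left(-6 + 30\right) \left(-28 - 24\right)\right)} = \sqrt{- \frac{11}{15} + \left(-6 + 9 + 24 \left(-52\right)\right)} = \sqrt{- \frac{11}{15} - 1245} = \sqrt{- \frac{18686}{15}} = \frac{i \sqrt{280290}}{15}$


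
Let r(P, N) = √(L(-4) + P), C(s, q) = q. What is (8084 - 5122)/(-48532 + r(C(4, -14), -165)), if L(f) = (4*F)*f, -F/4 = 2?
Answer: -71875892/1177677455 - 1481*√114/1177677455 ≈ -0.061045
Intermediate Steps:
F = -8 (F = -4*2 = -8)
L(f) = -32*f (L(f) = (4*(-8))*f = -32*f)
r(P, N) = √(128 + P) (r(P, N) = √(-32*(-4) + P) = √(128 + P))
(8084 - 5122)/(-48532 + r(C(4, -14), -165)) = (8084 - 5122)/(-48532 + √(128 - 14)) = 2962/(-48532 + √114)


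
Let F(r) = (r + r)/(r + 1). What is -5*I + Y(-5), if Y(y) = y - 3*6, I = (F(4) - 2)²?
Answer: -119/5 ≈ -23.800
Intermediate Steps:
F(r) = 2*r/(1 + r) (F(r) = (2*r)/(1 + r) = 2*r/(1 + r))
I = 4/25 (I = (2*4/(1 + 4) - 2)² = (2*4/5 - 2)² = (2*4*(⅕) - 2)² = (8/5 - 2)² = (-⅖)² = 4/25 ≈ 0.16000)
Y(y) = -18 + y (Y(y) = y - 18 = -18 + y)
-5*I + Y(-5) = -5*4/25 + (-18 - 5) = -⅘ - 23 = -119/5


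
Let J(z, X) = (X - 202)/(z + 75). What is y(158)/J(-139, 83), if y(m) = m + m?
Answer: 20224/119 ≈ 169.95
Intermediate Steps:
J(z, X) = (-202 + X)/(75 + z)
y(m) = 2*m
y(158)/J(-139, 83) = (2*158)/(((-202 + 83)/(75 - 139))) = 316/((-119/(-64))) = 316/((-1/64*(-119))) = 316/(119/64) = 316*(64/119) = 20224/119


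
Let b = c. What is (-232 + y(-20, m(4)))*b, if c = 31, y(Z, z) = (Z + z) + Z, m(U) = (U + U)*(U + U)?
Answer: -6448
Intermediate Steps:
m(U) = 4*U**2 (m(U) = (2*U)*(2*U) = 4*U**2)
y(Z, z) = z + 2*Z
b = 31
(-232 + y(-20, m(4)))*b = (-232 + (4*4**2 + 2*(-20)))*31 = (-232 + (4*16 - 40))*31 = (-232 + (64 - 40))*31 = (-232 + 24)*31 = -208*31 = -6448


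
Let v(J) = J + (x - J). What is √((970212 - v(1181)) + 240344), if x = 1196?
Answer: 4*√75585 ≈ 1099.7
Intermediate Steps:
v(J) = 1196 (v(J) = J + (1196 - J) = 1196)
√((970212 - v(1181)) + 240344) = √((970212 - 1*1196) + 240344) = √((970212 - 1196) + 240344) = √(969016 + 240344) = √1209360 = 4*√75585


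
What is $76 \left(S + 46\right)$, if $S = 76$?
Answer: $9272$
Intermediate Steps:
$76 \left(S + 46\right) = 76 \left(76 + 46\right) = 76 \cdot 122 = 9272$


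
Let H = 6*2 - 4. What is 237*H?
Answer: 1896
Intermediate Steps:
H = 8 (H = 12 - 4 = 8)
237*H = 237*8 = 1896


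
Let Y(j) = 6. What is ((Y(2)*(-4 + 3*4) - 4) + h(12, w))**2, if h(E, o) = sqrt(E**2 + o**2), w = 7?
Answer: (44 + sqrt(193))**2 ≈ 3351.5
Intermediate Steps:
((Y(2)*(-4 + 3*4) - 4) + h(12, w))**2 = ((6*(-4 + 3*4) - 4) + sqrt(12**2 + 7**2))**2 = ((6*(-4 + 12) - 4) + sqrt(144 + 49))**2 = ((6*8 - 4) + sqrt(193))**2 = ((48 - 4) + sqrt(193))**2 = (44 + sqrt(193))**2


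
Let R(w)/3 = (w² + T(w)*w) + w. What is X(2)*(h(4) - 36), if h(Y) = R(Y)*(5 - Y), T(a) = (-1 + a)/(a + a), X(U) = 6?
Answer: 171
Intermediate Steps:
T(a) = (-1 + a)/(2*a) (T(a) = (-1 + a)/((2*a)) = (-1 + a)*(1/(2*a)) = (-1 + a)/(2*a))
R(w) = -3/2 + 3*w² + 9*w/2 (R(w) = 3*((w² + ((-1 + w)/(2*w))*w) + w) = 3*((w² + (-½ + w/2)) + w) = 3*((-½ + w² + w/2) + w) = 3*(-½ + w² + 3*w/2) = -3/2 + 3*w² + 9*w/2)
h(Y) = (5 - Y)*(-3/2 + 3*Y² + 9*Y/2) (h(Y) = (-3/2 + 3*Y² + 9*Y/2)*(5 - Y) = (5 - Y)*(-3/2 + 3*Y² + 9*Y/2))
X(2)*(h(4) - 36) = 6*((-15/2 - 3*4³ + 24*4 + (21/2)*4²) - 36) = 6*((-15/2 - 3*64 + 96 + (21/2)*16) - 36) = 6*((-15/2 - 192 + 96 + 168) - 36) = 6*(129/2 - 36) = 6*(57/2) = 171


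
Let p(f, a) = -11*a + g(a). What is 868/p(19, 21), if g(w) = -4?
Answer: -868/235 ≈ -3.6936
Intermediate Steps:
p(f, a) = -4 - 11*a (p(f, a) = -11*a - 4 = -4 - 11*a)
868/p(19, 21) = 868/(-4 - 11*21) = 868/(-4 - 231) = 868/(-235) = 868*(-1/235) = -868/235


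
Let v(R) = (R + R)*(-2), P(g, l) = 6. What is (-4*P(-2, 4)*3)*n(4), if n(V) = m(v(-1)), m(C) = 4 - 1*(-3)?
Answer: -504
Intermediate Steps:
v(R) = -4*R (v(R) = (2*R)*(-2) = -4*R)
m(C) = 7 (m(C) = 4 + 3 = 7)
n(V) = 7
(-4*P(-2, 4)*3)*n(4) = -4*6*3*7 = -24*3*7 = -1*72*7 = -72*7 = -504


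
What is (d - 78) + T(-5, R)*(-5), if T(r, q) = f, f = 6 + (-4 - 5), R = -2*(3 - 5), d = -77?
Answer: -140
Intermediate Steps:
R = 4 (R = -2*(-2) = 4)
f = -3 (f = 6 - 9 = -3)
T(r, q) = -3
(d - 78) + T(-5, R)*(-5) = (-77 - 78) - 3*(-5) = -155 + 15 = -140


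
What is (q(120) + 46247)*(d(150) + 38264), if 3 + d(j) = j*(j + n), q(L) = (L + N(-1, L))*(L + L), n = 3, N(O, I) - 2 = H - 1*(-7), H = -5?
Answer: 4652464477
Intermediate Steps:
N(O, I) = 4 (N(O, I) = 2 + (-5 - 1*(-7)) = 2 + (-5 + 7) = 2 + 2 = 4)
q(L) = 2*L*(4 + L) (q(L) = (L + 4)*(L + L) = (4 + L)*(2*L) = 2*L*(4 + L))
d(j) = -3 + j*(3 + j) (d(j) = -3 + j*(j + 3) = -3 + j*(3 + j))
(q(120) + 46247)*(d(150) + 38264) = (2*120*(4 + 120) + 46247)*((-3 + 150**2 + 3*150) + 38264) = (2*120*124 + 46247)*((-3 + 22500 + 450) + 38264) = (29760 + 46247)*(22947 + 38264) = 76007*61211 = 4652464477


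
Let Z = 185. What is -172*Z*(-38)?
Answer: 1209160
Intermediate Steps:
-172*Z*(-38) = -172*185*(-38) = -31820*(-38) = 1209160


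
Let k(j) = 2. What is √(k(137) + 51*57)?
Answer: √2909 ≈ 53.935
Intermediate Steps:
√(k(137) + 51*57) = √(2 + 51*57) = √(2 + 2907) = √2909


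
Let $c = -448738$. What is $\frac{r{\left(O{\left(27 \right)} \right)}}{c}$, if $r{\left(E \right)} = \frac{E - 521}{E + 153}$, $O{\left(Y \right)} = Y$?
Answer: $\frac{247}{40386420} \approx 6.1159 \cdot 10^{-6}$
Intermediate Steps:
$r{\left(E \right)} = \frac{-521 + E}{153 + E}$
$\frac{r{\left(O{\left(27 \right)} \right)}}{c} = \frac{\frac{1}{153 + 27} \left(-521 + 27\right)}{-448738} = \frac{1}{180} \left(-494\right) \left(- \frac{1}{448738}\right) = \left(- \frac{247}{90}\right) \left(- \frac{1}{448738}\right) = \frac{247}{40386420}$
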